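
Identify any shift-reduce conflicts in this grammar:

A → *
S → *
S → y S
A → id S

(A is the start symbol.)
No shift-reduce conflicts

A shift-reduce conflict occurs when an LR(0) state has both:
  - a complete (reduce) item [A → α .] (dot at the end), and
  - a shift item [B → β . c γ] (dot before a terminal).

Augment with A' → A and build the canonical LR(0) collection (I0 = CLOSURE({[A' → . A]}), then GOTO on every symbol after a dot until no new states appear). It has 8 states:
  I0: { [A → . *], [A → . id S], [A' → . A] }  — shift
  I1: { [A → * .] }  — reduce
  I2: { [A' → A .] }  — accept
  I3: { [A → id . S], [S → . *], [S → . y S] }  — shift
  I4: { [S → * .] }  — reduce
  I5: { [A → id S .] }  — reduce
  I6: { [S → . *], [S → . y S], [S → y . S] }  — shift
  I7: { [S → y S .] }  — reduce

No state contains both a complete item and a shift item.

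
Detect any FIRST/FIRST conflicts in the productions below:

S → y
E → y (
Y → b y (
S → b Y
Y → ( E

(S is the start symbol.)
A FIRST/FIRST conflict occurs when two productions N → α and N → β for the same non-terminal have FIRST(α) ∩ FIRST(β) ≠ ∅ (with ε ∈ FIRST of a nullable right-hand side, so two nullable alternatives also conflict).

Productions for S:
  S → y: FIRST = { 'y' }
  S → b Y: FIRST = { 'b' }
Productions for Y:
  Y → b y (: FIRST = { 'b' }
  Y → ( E: FIRST = { '(' }
E has only one production, so no FIRST/FIRST conflict is possible there.

All alternatives of each non-terminal have pairwise disjoint FIRST sets.

Answer: No FIRST/FIRST conflicts.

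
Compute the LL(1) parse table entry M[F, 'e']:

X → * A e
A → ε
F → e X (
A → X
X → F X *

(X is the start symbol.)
F → e X (

To find M[F, 'e'], we find productions for F where 'e' is in the predict set (PREDICT(N → α) = (FIRST(α) \ {ε}) ∪ (FOLLOW(N) if α ⇒* ε)).

F → e X (: PREDICT = { 'e' }
  'e' is in predict set, so this production goes in M[F, 'e']

M[F, 'e'] = F → e X (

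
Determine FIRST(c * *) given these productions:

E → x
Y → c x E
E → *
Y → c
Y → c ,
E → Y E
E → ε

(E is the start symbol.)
To compute FIRST(c * *), process the symbols left to right:
Symbol c is a terminal. Add 'c' and stop.
FIRST(c * *) = { 'c' }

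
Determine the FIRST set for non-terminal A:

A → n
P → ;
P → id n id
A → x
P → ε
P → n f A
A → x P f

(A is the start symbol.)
From A → n:
  - n is a terminal: add 'n' and stop
From A → x:
  - x is a terminal: add 'x' and stop
From A → x P f:
  - x is a terminal: add 'x' and stop

Collecting: FIRST(A) = { 'n', 'x' }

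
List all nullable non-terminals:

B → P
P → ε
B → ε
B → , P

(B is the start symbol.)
ε-productions: P → ε, B → ε
So P, B are immediately nullable.
Every non-terminal is now nullable.
Nullable = { 'B', 'P' }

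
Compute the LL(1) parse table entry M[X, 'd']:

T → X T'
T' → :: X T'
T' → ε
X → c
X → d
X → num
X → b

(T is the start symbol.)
To find M[X, 'd'], we find productions for X where 'd' is in the predict set (PREDICT(N → α) = (FIRST(α) \ {ε}) ∪ (FOLLOW(N) if α ⇒* ε)).

X → c: PREDICT = { 'c' }
X → d: PREDICT = { 'd' }
  'd' is in predict set, so this production goes in M[X, 'd']
X → num: PREDICT = { 'num' }
X → b: PREDICT = { 'b' }

M[X, 'd'] = X → d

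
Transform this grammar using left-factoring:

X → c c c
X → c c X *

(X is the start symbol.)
Left-factoring transforms A → αβ₁ | αβ₂ into A → αA' and A' → β₁ | β₂
(α is the longest common prefix among the alternatives). Repeat until
no nonterminal has two alternatives with a common prefix.

Round 1: X has alternatives sharing prefix 'c c'. Introduce X': X → c c X'
  Add: X' → c
  Add: X' → X *

No remaining common prefixes — done.

Resulting grammar:
X → c c X'
X' → c
X' → X *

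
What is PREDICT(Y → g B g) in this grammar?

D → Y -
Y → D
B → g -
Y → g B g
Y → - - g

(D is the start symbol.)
PREDICT(Y → g B g) = (FIRST(RHS) \ {ε}) ∪ (FOLLOW(Y) if ε ∈ FIRST(RHS), i.e. RHS ⇒* ε)
FIRST(g B g) = { 'g' }
ε ∉ FIRST(g B g), so FOLLOW(Y) is not added.
PREDICT(Y → g B g) = { 'g' }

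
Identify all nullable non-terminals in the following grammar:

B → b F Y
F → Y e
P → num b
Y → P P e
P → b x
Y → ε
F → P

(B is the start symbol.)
{ 'Y' }

A non-terminal is nullable if it can derive ε (the empty string): either it has an ε-production, or it has a production whose right-hand side consists entirely of nullable non-terminals.

ε-productions: Y → ε
So Y is immediately nullable.
No further non-terminal can be added: every production for the remaining non-terminals contains a terminal or a non-nullable non-terminal.
Nullable = { 'Y' }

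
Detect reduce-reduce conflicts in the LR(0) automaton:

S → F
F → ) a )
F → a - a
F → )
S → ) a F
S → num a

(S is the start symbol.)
A reduce-reduce conflict occurs when an LR(0) state has two complete items [A → α .] and [B → β .] — both call for a reduction, and with no lookahead the parser cannot choose between them.

Augment with S' → S and build the canonical LR(0) collection (I0 = CLOSURE({[S' → . S]}), then GOTO on every symbol after a dot until no new states appear). It has 14 states:
  I0: { [F → . ) a )], [F → . )], [F → . a - a], [S → . ) a F], [S → . F], [S → . num a], [S' → . S] }  — shift
  I1: { [F → ) . a )], [F → ) .], [S → ) . a F] }  — shift, reduce
  I2: { [S → F .] }  — reduce
  I3: { [S' → S .] }  — accept
  I4: { [F → a . - a] }  — shift
  I5: { [S → num . a] }  — shift
  I6: { [S → num a .] }  — reduce
  I7: { [F → a - . a] }  — shift
  I8: { [F → a - a .] }  — reduce
  I9: { [F → ) a . )], [F → . ) a )], [F → . )], [F → . a - a], [S → ) a . F] }  — shift
  I10: { [F → ) . a )], [F → ) .], [F → ) a ) .] }  — shift, 2 reduces
  I11: { [S → ) a F .] }  — reduce
  I12: { [F → ) a . )] }  — shift
  I13: { [F → ) a ) .] }  — reduce

I10 contains complete items [F → ) .], [F → ) a ) .] — reduce-reduce conflict.

Answer: Yes — I10: [F → ) .] vs [F → ) a ) .]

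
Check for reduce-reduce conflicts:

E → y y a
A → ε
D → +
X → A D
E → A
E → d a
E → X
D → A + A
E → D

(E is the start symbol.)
Yes — I2: [A → .] vs [E → A .]; I11: [A → .] vs [D → + .]

A reduce-reduce conflict occurs when an LR(0) state has two complete items [A → α .] and [B → β .] — both call for a reduction, and with no lookahead the parser cannot choose between them.

Augment with E' → E and build the canonical LR(0) collection (I0 = CLOSURE({[E' → . E]}), then GOTO on every symbol after a dot until no new states appear). It has 16 states:
  I0: { [A → .], [D → . +], [D → . A + A], [E → . A], [E → . D], [E → . X], [E → . d a], [E → . y y a], [E' → . E], [X → . A D] }  — shift, reduce
  I1: { [D → + .] }  — reduce
  I2: { [A → .], [D → . +], [D → . A + A], [D → A . + A], [E → A .], [X → A . D] }  — shift, 2 reduces
  I3: { [E → D .] }  — reduce
  I4: { [E' → E .] }  — accept
  I5: { [E → X .] }  — reduce
  I6: { [E → d . a] }  — shift
  I7: { [E → y . y a] }  — shift
  I8: { [E → y y . a] }  — shift
  I9: { [E → y y a .] }  — reduce
  I10: { [E → d a .] }  — reduce
  I11: { [A → .], [D → + .], [D → A + . A] }  — 2 reduces
  I12: { [D → A . + A] }  — shift
  I13: { [X → A D .] }  — reduce
  I14: { [A → .], [D → A + . A] }  — reduce
  I15: { [D → A + A .] }  — reduce

I2 contains complete items [A → .], [E → A .] — reduce-reduce conflict.
I11 contains complete items [A → .], [D → + .] — reduce-reduce conflict.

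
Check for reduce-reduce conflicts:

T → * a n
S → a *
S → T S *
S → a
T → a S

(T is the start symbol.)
No reduce-reduce conflicts

A reduce-reduce conflict occurs when an LR(0) state has two complete items [A → α .] and [B → β .] — both call for a reduction, and with no lookahead the parser cannot choose between them.

Augment with T' → T and build the canonical LR(0) collection (I0 = CLOSURE({[T' → . T]}), then GOTO on every symbol after a dot until no new states appear). It has 12 states:
  I0: { [T → . * a n], [T → . a S], [T' → . T] }  — shift
  I1: { [T → * . a n] }  — shift
  I2: { [T' → T .] }  — accept
  I3: { [S → . T S *], [S → . a *], [S → . a], [T → . * a n], [T → . a S], [T → a . S] }  — shift
  I4: { [T → a S .] }  — reduce
  I5: { [S → . T S *], [S → . a *], [S → . a], [S → T . S *], [T → . * a n], [T → . a S] }  — shift
  I6: { [S → . T S *], [S → . a *], [S → . a], [S → a . *], [S → a .], [T → . * a n], [T → . a S], [T → a . S] }  — shift, reduce
  I7: { [S → a * .], [T → * . a n] }  — shift, reduce
  I8: { [T → * a . n] }  — shift
  I9: { [T → * a n .] }  — reduce
  I10: { [S → T S . *] }  — shift
  I11: { [S → T S * .] }  — reduce

No state contains more than one complete item.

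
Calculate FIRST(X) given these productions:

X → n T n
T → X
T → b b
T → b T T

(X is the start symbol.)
From X → n T n:
  - n is a terminal: add 'n' and stop

Collecting: FIRST(X) = { 'n' }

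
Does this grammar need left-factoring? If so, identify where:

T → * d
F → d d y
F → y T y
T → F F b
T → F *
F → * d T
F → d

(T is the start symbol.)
Yes, T has productions with common prefix 'F'; F has productions with common prefix 'd'

Left-factoring is needed when two productions for the same non-terminal
share a common prefix on the right-hand side.

Productions for T:
  T → * d
  T → F F b
  T → F *
Productions for F:
  F → d d y
  F → y T y
  F → * d T
  F → d

Found common prefix 'F' in productions for T
Found common prefix 'd' in productions for F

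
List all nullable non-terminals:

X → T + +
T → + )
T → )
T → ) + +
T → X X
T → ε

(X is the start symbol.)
{ 'T' }

ε-productions: T → ε
So T is immediately nullable.
No further non-terminal can be added: every production for the remaining non-terminals contains a terminal or a non-nullable non-terminal.
Nullable = { 'T' }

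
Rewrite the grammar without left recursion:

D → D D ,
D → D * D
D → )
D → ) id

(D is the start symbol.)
D → ) D'
D → ) id D'
D' → D , D'
D' → * D D'
D' → ε

D is directly left-recursive. The standard transformation for
  A → A α₁ | ... | A α_m | β₁ | ... | β_n
is
  A  → β₁ A' | ... | β_n A'
  A' → α₁ A' | ... | α_m A' | ε

D → ) becomes D → ) D'
D → ) id becomes D → ) id D'
D → D D , becomes D' → D , D'
D → D * D becomes D' → * D D'
Add D' → ε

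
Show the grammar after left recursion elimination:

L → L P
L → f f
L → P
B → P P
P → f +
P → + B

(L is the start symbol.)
L → f f L'
L → P L'
L' → P L'
L' → ε
B → P P
P → f +
P → + B

L is directly left-recursive. The standard transformation for
  A → A α₁ | ... | A α_m | β₁ | ... | β_n
is
  A  → β₁ A' | ... | β_n A'
  A' → α₁ A' | ... | α_m A' | ε

L → f f becomes L → f f L'
L → P becomes L → P L'
L → L P becomes L' → P L'
Add L' → ε

Productions for other non-terminals are unchanged:
  B → P P
  P → f +
  P → + B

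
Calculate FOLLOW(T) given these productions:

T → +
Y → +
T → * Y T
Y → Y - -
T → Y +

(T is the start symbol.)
{ $ }

To compute FOLLOW(T), find every occurrence of T on a right-hand side N → α T β: add FIRST(β) \ {ε}, and if β is empty or nullable also add FOLLOW(N). Iterate to a fixed point.

T is the start symbol, so $ ∈ FOLLOW(T).
In T → * Y T: T is at the end; this adds FOLLOW(T) to itself — nothing new

Taking the union: FOLLOW(T) = { $ }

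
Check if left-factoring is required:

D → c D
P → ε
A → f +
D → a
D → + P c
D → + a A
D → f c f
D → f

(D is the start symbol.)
Left-factoring is needed when two productions for the same non-terminal
share a common prefix on the right-hand side.

Productions for D:
  D → c D
  D → a
  D → + P c
  D → + a A
  D → f c f
  D → f

Found common prefix '+' in productions for D
Found common prefix 'f' in productions for D

Answer: Yes, D has productions with common prefix '+'; D has productions with common prefix 'f'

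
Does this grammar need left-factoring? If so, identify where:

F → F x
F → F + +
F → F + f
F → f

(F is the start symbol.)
Left-factoring is needed when two productions for the same non-terminal
share a common prefix on the right-hand side.

Productions for F:
  F → F x
  F → F + +
  F → F + f
  F → f

Found common prefix 'F' in productions for F

Answer: Yes, F has productions with common prefix 'F'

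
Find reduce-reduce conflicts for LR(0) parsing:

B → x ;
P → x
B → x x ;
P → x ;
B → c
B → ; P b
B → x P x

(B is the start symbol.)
Yes — I8: [B → x x ; .] vs [P → x ; .]

A reduce-reduce conflict occurs when an LR(0) state has two complete items [A → α .] and [B → β .] — both call for a reduction, and with no lookahead the parser cannot choose between them.

Augment with B' → B and build the canonical LR(0) collection (I0 = CLOSURE({[B' → . B]}), then GOTO on every symbol after a dot until no new states appear). It has 14 states:
  I0: { [B → . ; P b], [B → . c], [B → . x ;], [B → . x P x], [B → . x x ;], [B' → . B] }  — shift
  I1: { [B → ; . P b], [P → . x ;], [P → . x] }  — shift
  I2: { [B' → B .] }  — accept
  I3: { [B → c .] }  — reduce
  I4: { [B → x . ;], [B → x . P x], [B → x . x ;], [P → . x ;], [P → . x] }  — shift
  I5: { [B → x ; .] }  — reduce
  I6: { [B → x P . x] }  — shift
  I7: { [B → x x . ;], [P → x . ;], [P → x .] }  — shift, reduce
  I8: { [B → x x ; .], [P → x ; .] }  — 2 reduces
  I9: { [B → x P x .] }  — reduce
  I10: { [B → ; P . b] }  — shift
  I11: { [P → x . ;], [P → x .] }  — shift, reduce
  I12: { [P → x ; .] }  — reduce
  I13: { [B → ; P b .] }  — reduce

I8 contains complete items [B → x x ; .], [P → x ; .] — reduce-reduce conflict.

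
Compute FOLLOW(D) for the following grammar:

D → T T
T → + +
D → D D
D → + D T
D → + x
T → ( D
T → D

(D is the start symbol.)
{ $, '(', '+' }

To compute FOLLOW(D), find every occurrence of D on a right-hand side N → α D β: add FIRST(β) \ {ε}, and if β is empty or nullable also add FOLLOW(N). Iterate to a fixed point.

D is the start symbol, so $ ∈ FOLLOW(D).
In D → D D: D is followed by D, add FIRST(D) \ {ε} = { '(', '+' }
In D → D D: D is at the end; this adds FOLLOW(D) to itself — nothing new
In D → + D T: D is followed by T, add FIRST(T) \ {ε} = { '(', '+' }
In T → ( D: D is at the end, add FOLLOW(T)
In T → D: D is at the end, add FOLLOW(T)

The FOLLOW sets referred to above (computed the same way, to a fixed point):
  FOLLOW(T) = { $, '(', '+' }

Taking the union: FOLLOW(D) = { $, '(', '+' }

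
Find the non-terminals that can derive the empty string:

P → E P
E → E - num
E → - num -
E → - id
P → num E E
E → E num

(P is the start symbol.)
None

A non-terminal is nullable if it can derive ε (the empty string): either it has an ε-production, or it has a production whose right-hand side consists entirely of nullable non-terminals.

There are no ε-productions, so no non-terminal can derive ε.
No non-terminals are nullable.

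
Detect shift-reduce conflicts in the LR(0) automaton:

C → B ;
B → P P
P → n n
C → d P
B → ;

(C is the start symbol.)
No shift-reduce conflicts

Augment with C' → C and build the canonical LR(0) collection (I0 = CLOSURE({[C' → . C]}), then GOTO on every symbol after a dot until no new states appear). It has 11 states:
  I0: { [B → . ;], [B → . P P], [C → . B ;], [C → . d P], [C' → . C], [P → . n n] }  — shift
  I1: { [B → ; .] }  — reduce
  I2: { [C → B . ;] }  — shift
  I3: { [C' → C .] }  — accept
  I4: { [B → P . P], [P → . n n] }  — shift
  I5: { [C → d . P], [P → . n n] }  — shift
  I6: { [P → n . n] }  — shift
  I7: { [P → n n .] }  — reduce
  I8: { [C → d P .] }  — reduce
  I9: { [B → P P .] }  — reduce
  I10: { [C → B ; .] }  — reduce

No state contains both a complete item and a shift item.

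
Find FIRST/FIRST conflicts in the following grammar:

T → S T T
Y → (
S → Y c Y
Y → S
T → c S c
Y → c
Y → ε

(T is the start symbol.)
Yes. T → S T T / T → c S c on { 'c' }; Y → '(' / Y → S on { '(' }; Y → S / Y → c on { 'c' }

A FIRST/FIRST conflict occurs when two productions N → α and N → β for the same non-terminal have FIRST(α) ∩ FIRST(β) ≠ ∅ (with ε ∈ FIRST of a nullable right-hand side, so two nullable alternatives also conflict).

FIRST sets of the non-terminals at (or reachable through a nullable prefix from) the front of some alternative:
  FIRST(S) = { '(', 'c' }

Productions for T:
  T → S T T: FIRST = { '(', 'c' }
  T → c S c: FIRST = { 'c' }
Productions for Y:
  Y → (: FIRST = { '(' }
  Y → S: FIRST = { '(', 'c' }
  Y → c: FIRST = { 'c' }
  Y → ε: FIRST = { ε }
S has only one production, so no FIRST/FIRST conflict is possible there.

Conflict for T: T → S T T and T → c S c
  Overlap: { 'c' }
Conflict for Y: Y → ( and Y → S
  Overlap: { '(' }
Conflict for Y: Y → S and Y → c
  Overlap: { 'c' }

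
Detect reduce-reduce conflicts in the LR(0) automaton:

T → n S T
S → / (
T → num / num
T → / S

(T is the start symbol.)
No reduce-reduce conflicts

A reduce-reduce conflict occurs when an LR(0) state has two complete items [A → α .] and [B → β .] — both call for a reduction, and with no lookahead the parser cannot choose between them.

Augment with T' → T and build the canonical LR(0) collection (I0 = CLOSURE({[T' → . T]}), then GOTO on every symbol after a dot until no new states appear). It has 12 states:
  I0: { [T → . / S], [T → . n S T], [T → . num / num], [T' → . T] }  — shift
  I1: { [S → . / (], [T → / . S] }  — shift
  I2: { [T' → T .] }  — accept
  I3: { [S → . / (], [T → n . S T] }  — shift
  I4: { [T → num . / num] }  — shift
  I5: { [T → num / . num] }  — shift
  I6: { [T → num / num .] }  — reduce
  I7: { [S → / . (] }  — shift
  I8: { [T → . / S], [T → . n S T], [T → . num / num], [T → n S . T] }  — shift
  I9: { [T → n S T .] }  — reduce
  I10: { [S → / ( .] }  — reduce
  I11: { [T → / S .] }  — reduce

No state contains more than one complete item.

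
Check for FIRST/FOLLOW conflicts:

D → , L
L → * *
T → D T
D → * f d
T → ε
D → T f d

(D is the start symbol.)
A FIRST/FOLLOW conflict occurs when a non-terminal N has a nullable alternative N → β (β ⇒* ε) and another alternative N → α with FIRST(α) ∩ FOLLOW(N) ≠ ∅: on such a lookahead the parser cannot decide between expanding α and letting N vanish via β.

Nullable non-terminals: T.
FIRST sets used below: FIRST(D) = { '*', ',', 'f' }

T: nullable alternative(s) T → ε; FOLLOW(T) = { 'f' }
  T → D T: FIRST \ {ε} = { '*', ',', 'f' } — overlaps FOLLOW(T) on { 'f' }: CONFLICT
  T → ε: FIRST \ {ε} = { } — this is the only nullable alternative, skip

D, L have no nullable alternative, so no FIRST/FOLLOW check is needed there.

So the grammar has 1 FIRST/FOLLOW conflict (marked CONFLICT above).

Answer: Yes. T → D T with FOLLOW(T) on { 'f' }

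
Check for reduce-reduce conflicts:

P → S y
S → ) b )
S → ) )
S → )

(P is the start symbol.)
Augment with P' → P and build the canonical LR(0) collection (I0 = CLOSURE({[P' → . P]}), then GOTO on every symbol after a dot until no new states appear). It has 8 states:
  I0: { [P → . S y], [P' → . P], [S → . ) )], [S → . ) b )], [S → . )] }  — shift
  I1: { [S → ) . )], [S → ) . b )], [S → ) .] }  — shift, reduce
  I2: { [P' → P .] }  — accept
  I3: { [P → S . y] }  — shift
  I4: { [P → S y .] }  — reduce
  I5: { [S → ) ) .] }  — reduce
  I6: { [S → ) b . )] }  — shift
  I7: { [S → ) b ) .] }  — reduce

No state contains more than one complete item.

Answer: No reduce-reduce conflicts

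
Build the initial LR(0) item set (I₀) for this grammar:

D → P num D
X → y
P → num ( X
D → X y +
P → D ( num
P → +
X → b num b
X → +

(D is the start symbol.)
{ [D → . P num D], [D → . X y +], [D' → . D], [P → . +], [P → . D ( num], [P → . num ( X], [X → . +], [X → . b num b], [X → . y] }

First, augment the grammar with D' → D
I₀ = CLOSURE({ [D' → . D] }):
  [D' → . D] has the dot before D: add [D → . P num D], [D → . X y +]
  [D → . P num D] has the dot before P: add [P → . num ( X], [P → . D ( num], [P → . +]
  [D → . X y +] has the dot before X: add [X → . y], [X → . b num b], [X → . +]
No further items can be added.

I₀ = { [D → . P num D], [D → . X y +], [D' → . D], [P → . +], [P → . D ( num], [P → . num ( X], [X → . +], [X → . b num b], [X → . y] }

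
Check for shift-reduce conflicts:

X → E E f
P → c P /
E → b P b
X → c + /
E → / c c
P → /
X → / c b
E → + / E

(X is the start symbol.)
Augment with X' → X and build the canonical LR(0) collection (I0 = CLOSURE({[X' → . X]}), then GOTO on every symbol after a dot until no new states appear). It has 24 states:
  I0: { [E → . + / E], [E → . / c c], [E → . b P b], [X → . / c b], [X → . E E f], [X → . c + /], [X' → . X] }  — shift
  I1: { [E → + . / E] }  — shift
  I2: { [E → / . c c], [X → / . c b] }  — shift
  I3: { [E → . + / E], [E → . / c c], [E → . b P b], [X → E . E f] }  — shift
  I4: { [X' → X .] }  — accept
  I5: { [E → b . P b], [P → . /], [P → . c P /] }  — shift
  I6: { [X → c . + /] }  — shift
  I7: { [X → c + . /] }  — shift
  I8: { [X → c + / .] }  — reduce
  I9: { [P → / .] }  — reduce
  I10: { [E → b P . b] }  — shift
  I11: { [P → . /], [P → . c P /], [P → c . P /] }  — shift
  I12: { [P → c P . /] }  — shift
  I13: { [P → c P / .] }  — reduce
  I14: { [E → b P b .] }  — reduce
  I15: { [E → / . c c] }  — shift
  I16: { [X → E E . f] }  — shift
  I17: { [X → E E f .] }  — reduce
  I18: { [E → / c . c] }  — shift
  I19: { [E → / c c .] }  — reduce
  I20: { [E → / c . c], [X → / c . b] }  — shift
  I21: { [X → / c b .] }  — reduce
  I22: { [E → + / . E], [E → . + / E], [E → . / c c], [E → . b P b] }  — shift
  I23: { [E → + / E .] }  — reduce

No state contains both a complete item and a shift item.

Answer: No shift-reduce conflicts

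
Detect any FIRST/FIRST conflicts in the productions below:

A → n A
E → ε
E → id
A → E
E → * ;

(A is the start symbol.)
No FIRST/FIRST conflicts.

A FIRST/FIRST conflict occurs when two productions N → α and N → β for the same non-terminal have FIRST(α) ∩ FIRST(β) ≠ ∅ (with ε ∈ FIRST of a nullable right-hand side, so two nullable alternatives also conflict).

FIRST sets of the non-terminals at (or reachable through a nullable prefix from) the front of some alternative:
  FIRST(E) = { '*', 'id', ε }

Productions for A:
  A → n A: FIRST = { 'n' }
  A → E: FIRST = { '*', 'id', ε }
Productions for E:
  E → ε: FIRST = { ε }
  E → id: FIRST = { 'id' }
  E → * ;: FIRST = { '*' }

All alternatives of each non-terminal have pairwise disjoint FIRST sets.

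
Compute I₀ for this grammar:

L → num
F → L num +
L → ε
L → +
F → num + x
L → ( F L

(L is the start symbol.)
{ [L → . ( F L], [L → . +], [L → . num], [L → .], [L' → . L] }

First, augment the grammar with L' → L
I₀ = CLOSURE({ [L' → . L] }):
  [L' → . L] has the dot before L: add [L → . num], [L → .], [L → . +], [L → . ( F L]
No further items can be added.

I₀ = { [L → . ( F L], [L → . +], [L → . num], [L → .], [L' → . L] }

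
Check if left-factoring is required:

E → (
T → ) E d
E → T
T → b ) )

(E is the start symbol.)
No, left-factoring is not needed

Left-factoring is needed when two productions for the same non-terminal
share a common prefix on the right-hand side.

Productions for E:
  E → (
  E → T
Productions for T:
  T → ) E d
  T → b ) )

No common prefixes found.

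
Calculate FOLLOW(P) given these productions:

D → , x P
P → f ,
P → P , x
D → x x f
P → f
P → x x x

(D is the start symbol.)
{ $, ',' }

To compute FOLLOW(P), find every occurrence of P on a right-hand side N → α P β: add FIRST(β) \ {ε}, and if β is empty or nullable also add FOLLOW(N). Iterate to a fixed point.

In D → , x P: P is at the end, add FOLLOW(D)
In P → P , x: P is followed by ',' x, add FIRST(',' x) \ {ε} = { ',' }

The FOLLOW sets referred to above (computed the same way, to a fixed point):
  FOLLOW(D) = { $ }

Taking the union: FOLLOW(P) = { $, ',' }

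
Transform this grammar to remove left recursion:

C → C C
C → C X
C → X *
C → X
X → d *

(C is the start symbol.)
C → X * C'
C → X C'
C' → C C'
C' → X C'
C' → ε
X → d *

C is directly left-recursive. The standard transformation for
  A → A α₁ | ... | A α_m | β₁ | ... | β_n
is
  A  → β₁ A' | ... | β_n A'
  A' → α₁ A' | ... | α_m A' | ε

C → X * becomes C → X * C'
C → X becomes C → X C'
C → C C becomes C' → C C'
C → C X becomes C' → X C'
Add C' → ε

Productions for other non-terminals are unchanged:
  X → d *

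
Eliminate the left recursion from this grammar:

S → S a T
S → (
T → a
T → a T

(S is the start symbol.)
S is directly left-recursive. The standard transformation for
  A → A α₁ | ... | A α_m | β₁ | ... | β_n
is
  A  → β₁ A' | ... | β_n A'
  A' → α₁ A' | ... | α_m A' | ε

S → ( becomes S → ( S'
S → S a T becomes S' → a T S'
Add S' → ε

Productions for other non-terminals are unchanged:
  T → a
  T → a T

Resulting grammar:
S → ( S'
S' → a T S'
S' → ε
T → a
T → a T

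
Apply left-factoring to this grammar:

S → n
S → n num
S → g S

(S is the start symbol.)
S → n S'
S' → ε
S' → num
S → g S

Left-factoring transforms A → αβ₁ | αβ₂ into A → αA' and A' → β₁ | β₂
(α is the longest common prefix among the alternatives). Repeat until
no nonterminal has two alternatives with a common prefix.

Round 1: S has alternatives sharing prefix 'n'. Introduce S': S → n S'
  Add: S' → ε
  Add: S' → num

No remaining common prefixes — done.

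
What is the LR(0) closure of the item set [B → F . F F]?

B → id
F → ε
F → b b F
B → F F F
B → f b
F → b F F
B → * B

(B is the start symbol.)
Start with: [B → F . F F]
  [B → F . F F] has the dot before F: add [F → .], [F → . b b F], [F → . b F F]
No further items can be added.

CLOSURE = { [B → F . F F], [F → . b F F], [F → . b b F], [F → .] }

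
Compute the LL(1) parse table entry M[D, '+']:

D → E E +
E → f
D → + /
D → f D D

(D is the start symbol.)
To find M[D, '+'], we find productions for D where '+' is in the predict set (PREDICT(N → α) = (FIRST(α) \ {ε}) ∪ (FOLLOW(N) if α ⇒* ε)).

Relevant sets:
  FIRST(E) = { 'f' }

D → E E +: PREDICT = { 'f' }
D → + /: PREDICT = { '+' }
  '+' is in predict set, so this production goes in M[D, '+']
D → f D D: PREDICT = { 'f' }

M[D, '+'] = D → + /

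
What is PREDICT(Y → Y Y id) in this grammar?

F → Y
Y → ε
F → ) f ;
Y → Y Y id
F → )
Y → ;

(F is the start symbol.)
{ ';', 'id' }

PREDICT(Y → Y Y id) = (FIRST(RHS) \ {ε}) ∪ (FOLLOW(Y) if ε ∈ FIRST(RHS), i.e. RHS ⇒* ε)
FIRST(Y) = { ';', 'id', ε }
FIRST(Y Y id) = { ';', 'id' }
ε ∉ FIRST(Y Y id), so FOLLOW(Y) is not added.
PREDICT(Y → Y Y id) = { ';', 'id' }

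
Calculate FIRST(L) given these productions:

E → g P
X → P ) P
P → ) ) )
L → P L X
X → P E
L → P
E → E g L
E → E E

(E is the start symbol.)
{ ')' }

FIRST sets of the other non-terminals involved (by the same procedure, iterated to a fixed point):
  FIRST(P) = { ')' }

From L → P L X:
  - P is a non-terminal: add FIRST(P) \ {ε} = { ')' }
    P is not nullable, so stop
From L → P:
  - P is a non-terminal: add FIRST(P) \ {ε} = { ')' }
    P is not nullable, so stop

Collecting: FIRST(L) = { ')' }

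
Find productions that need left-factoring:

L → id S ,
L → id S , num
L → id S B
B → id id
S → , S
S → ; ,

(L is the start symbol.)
Yes, L has productions with common prefix 'id S'

Left-factoring is needed when two productions for the same non-terminal
share a common prefix on the right-hand side.

Productions for L:
  L → id S ,
  L → id S , num
  L → id S B
Productions for S:
  S → , S
  S → ; ,

Found common prefix 'id S' in productions for L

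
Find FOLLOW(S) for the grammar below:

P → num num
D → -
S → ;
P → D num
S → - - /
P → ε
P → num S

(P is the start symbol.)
To compute FOLLOW(S), find every occurrence of S on a right-hand side N → α S β: add FIRST(β) \ {ε}, and if β is empty or nullable also add FOLLOW(N). Iterate to a fixed point.

In P → num S: S is at the end, add FOLLOW(P)

The FOLLOW sets referred to above (computed the same way, to a fixed point):
  FOLLOW(P) = { $ }

Taking the union: FOLLOW(S) = { $ }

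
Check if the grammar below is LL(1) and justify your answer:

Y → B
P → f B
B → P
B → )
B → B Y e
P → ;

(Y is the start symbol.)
No. Predict set conflict for B: { ';', 'f' }

A grammar is LL(1) if for each non-terminal N with multiple productions, the predict sets of those productions are pairwise disjoint, where PREDICT(N → α) = (FIRST(α) \ {ε}) ∪ (FOLLOW(N) if α ⇒* ε).

Relevant sets:
  FIRST(P) = { ';', 'f' }
  FIRST(B) = { ')', ';', 'f' }

For P:
  PREDICT(P → f B) = { 'f' }
  PREDICT(P → ';') = { ';' }
For B:
  PREDICT(B → P) = { ';', 'f' }
  PREDICT(B → ')') = { ')' }
  PREDICT(B → B Y e) = { ')', ';', 'f' }
Y has a single production, so nothing to check there.

Conflict found: Predict set conflict for B: { ';', 'f' }
The grammar is NOT LL(1).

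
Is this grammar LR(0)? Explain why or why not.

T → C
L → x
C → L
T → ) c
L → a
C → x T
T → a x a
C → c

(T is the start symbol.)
A grammar is LR(0) if no state in the canonical LR(0) collection has:
  - both a shift item (dot before a terminal) and a complete item (shift-reduce conflict), or
  - two or more complete items (reduce-reduce conflict; the accept item [T' → T .] counts as a complete item here).

Augment with T' → T and build the canonical LR(0) collection (I0 = CLOSURE({[T' → . T]}), then GOTO on every symbol after a dot until no new states appear). It has 12 states:
  I0: { [C → . L], [C → . c], [C → . x T], [L → . a], [L → . x], [T → . ) c], [T → . C], [T → . a x a], [T' → . T] }  — shift
  I1: { [T → ) . c] }  — shift
  I2: { [T → C .] }  — reduce
  I3: { [C → L .] }  — reduce
  I4: { [T' → T .] }  — accept
  I5: { [L → a .], [T → a . x a] }  — shift, reduce
  I6: { [C → c .] }  — reduce
  I7: { [C → . L], [C → . c], [C → . x T], [C → x . T], [L → . a], [L → . x], [L → x .], [T → . ) c], [T → . C], [T → . a x a] }  — shift, reduce
  I8: { [C → x T .] }  — reduce
  I9: { [T → a x . a] }  — shift
  I10: { [T → a x a .] }  — reduce
  I11: { [T → ) c .] }  — reduce

Conflict in state I5:
  Shift-reduce conflict between [L → a .] and [T → a . x a]
So the grammar is NOT LR(0).

Answer: No. Shift-reduce conflict between [L → a .] and [T → a . x a]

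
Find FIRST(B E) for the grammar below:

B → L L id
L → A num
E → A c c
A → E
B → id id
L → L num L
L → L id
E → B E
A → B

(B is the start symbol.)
{ 'id' }

FIRST sets of the non-terminals involved (from the grammar, by fixed-point iteration):
  FIRST(B) = { 'id' }

To compute FIRST(B E), process the symbols left to right:
Symbol B is a non-terminal. Add FIRST(B) \ {ε} = { 'id' }
B is not nullable (ε ∉ FIRST(B)), so stop here.
FIRST(B E) = { 'id' }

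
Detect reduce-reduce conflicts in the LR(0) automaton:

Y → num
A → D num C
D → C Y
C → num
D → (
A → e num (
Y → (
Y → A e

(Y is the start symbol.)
Augment with Y' → Y and build the canonical LR(0) collection (I0 = CLOSURE({[Y' → . Y]}), then GOTO on every symbol after a dot until no new states appear). It has 15 states:
  I0: { [A → . D num C], [A → . e num (], [C → . num], [D → . (], [D → . C Y], [Y → . (], [Y → . A e], [Y → . num], [Y' → . Y] }  — shift
  I1: { [D → ( .], [Y → ( .] }  — 2 reduces
  I2: { [Y → A . e] }  — shift
  I3: { [A → . D num C], [A → . e num (], [C → . num], [D → . (], [D → . C Y], [D → C . Y], [Y → . (], [Y → . A e], [Y → . num] }  — shift
  I4: { [A → D . num C] }  — shift
  I5: { [Y' → Y .] }  — accept
  I6: { [A → e . num (] }  — shift
  I7: { [C → num .], [Y → num .] }  — 2 reduces
  I8: { [A → e num . (] }  — shift
  I9: { [A → e num ( .] }  — reduce
  I10: { [A → D num . C], [C → . num] }  — shift
  I11: { [A → D num C .] }  — reduce
  I12: { [C → num .] }  — reduce
  I13: { [D → C Y .] }  — reduce
  I14: { [Y → A e .] }  — reduce

I1 contains complete items [D → ( .], [Y → ( .] — reduce-reduce conflict.
I7 contains complete items [C → num .], [Y → num .] — reduce-reduce conflict.

Answer: Yes — I1: [D → ( .] vs [Y → ( .]; I7: [C → num .] vs [Y → num .]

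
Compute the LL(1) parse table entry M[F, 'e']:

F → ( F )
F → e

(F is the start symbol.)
F → e

To find M[F, 'e'], we find productions for F where 'e' is in the predict set (PREDICT(N → α) = (FIRST(α) \ {ε}) ∪ (FOLLOW(N) if α ⇒* ε)).

F → ( F ): PREDICT = { '(' }
F → e: PREDICT = { 'e' }
  'e' is in predict set, so this production goes in M[F, 'e']

M[F, 'e'] = F → e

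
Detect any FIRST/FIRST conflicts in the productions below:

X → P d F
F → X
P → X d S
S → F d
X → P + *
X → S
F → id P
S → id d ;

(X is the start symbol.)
A FIRST/FIRST conflict occurs when two productions N → α and N → β for the same non-terminal have FIRST(α) ∩ FIRST(β) ≠ ∅ (with ε ∈ FIRST of a nullable right-hand side, so two nullable alternatives also conflict).

FIRST sets of the non-terminals at (or reachable through a nullable prefix from) the front of some alternative:
  FIRST(P) = { 'id' }
  FIRST(S) = { 'id' }
  FIRST(X) = { 'id' }
  FIRST(F) = { 'id' }

Productions for X:
  X → P d F: FIRST = { 'id' }
  X → P + *: FIRST = { 'id' }
  X → S: FIRST = { 'id' }
Productions for F:
  F → X: FIRST = { 'id' }
  F → id P: FIRST = { 'id' }
Productions for S:
  S → F d: FIRST = { 'id' }
  S → id d ;: FIRST = { 'id' }
P has only one production, so no FIRST/FIRST conflict is possible there.

Conflict for X: X → P d F and X → P + *
  Overlap: { 'id' }
Conflict for X: X → P d F and X → S
  Overlap: { 'id' }
Conflict for X: X → P + * and X → S
  Overlap: { 'id' }
Conflict for F: F → X and F → id P
  Overlap: { 'id' }
Conflict for S: S → F d and S → id d ;
  Overlap: { 'id' }

Answer: Yes. X → P d F / X → P '+' '*' on { 'id' }; X → P d F / X → S on { 'id' }; X → P '+' '*' / X → S on { 'id' }; F → X / F → id P on { 'id' }; S → F d / S → id d ';' on { 'id' }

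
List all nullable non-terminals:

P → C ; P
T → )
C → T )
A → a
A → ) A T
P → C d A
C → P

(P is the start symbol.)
None

A non-terminal is nullable if it can derive ε (the empty string): either it has an ε-production, or it has a production whose right-hand side consists entirely of nullable non-terminals.

There are no ε-productions, so no non-terminal can derive ε.
No non-terminals are nullable.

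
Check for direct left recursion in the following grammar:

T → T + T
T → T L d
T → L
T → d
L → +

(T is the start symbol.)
Yes, T is left-recursive

Direct left recursion occurs when N → N α for some non-terminal N (the right-hand side begins with the left-hand side itself).

T → T + T: LEFT RECURSIVE (starts with T)
T → T L d: LEFT RECURSIVE (starts with T)
T → L: starts with L
T → d: starts with d
L → +: starts with '+'

The grammar has direct left recursion on: T.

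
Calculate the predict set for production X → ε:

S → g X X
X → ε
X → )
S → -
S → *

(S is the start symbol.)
PREDICT(X → ε) = (FIRST(RHS) \ {ε}) ∪ (FOLLOW(X) if ε ∈ FIRST(RHS), i.e. RHS ⇒* ε)
The right-hand side is ε (FIRST(ε) = { ε }), so the predict set is FOLLOW(X) = { $, ')' }
PREDICT(X → ε) = { $, ')' }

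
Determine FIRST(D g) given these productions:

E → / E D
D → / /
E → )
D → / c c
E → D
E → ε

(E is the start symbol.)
FIRST sets of the non-terminals involved (from the grammar, by fixed-point iteration):
  FIRST(D) = { '/' }

To compute FIRST(D g), process the symbols left to right:
Symbol D is a non-terminal. Add FIRST(D) \ {ε} = { '/' }
D is not nullable (ε ∉ FIRST(D)), so stop here.
FIRST(D g) = { '/' }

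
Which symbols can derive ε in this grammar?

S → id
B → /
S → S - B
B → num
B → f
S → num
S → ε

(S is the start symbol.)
{ 'S' }

A non-terminal is nullable if it can derive ε (the empty string): either it has an ε-production, or it has a production whose right-hand side consists entirely of nullable non-terminals.

ε-productions: S → ε
So S is immediately nullable.
No further non-terminal can be added: every production for the remaining non-terminals contains a terminal or a non-nullable non-terminal.
Nullable = { 'S' }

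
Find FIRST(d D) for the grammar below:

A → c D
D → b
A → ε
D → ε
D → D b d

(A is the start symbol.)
{ 'd' }

To compute FIRST(d D), process the symbols left to right:
Symbol d is a terminal. Add 'd' and stop.
FIRST(d D) = { 'd' }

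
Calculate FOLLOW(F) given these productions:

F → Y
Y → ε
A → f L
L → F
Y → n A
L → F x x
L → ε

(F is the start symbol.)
To compute FOLLOW(F), find every occurrence of F on a right-hand side N → α F β: add FIRST(β) \ {ε}, and if β is empty or nullable also add FOLLOW(N). Iterate to a fixed point.

F is the start symbol, so $ ∈ FOLLOW(F).
In L → F: F is at the end, add FOLLOW(L)
In L → F x x: F is followed by x x, add FIRST(x x) \ {ε} = { 'x' }

The FOLLOW sets referred to above (computed the same way, to a fixed point):
  FOLLOW(L) = { $, 'x' }

Taking the union: FOLLOW(F) = { $, 'x' }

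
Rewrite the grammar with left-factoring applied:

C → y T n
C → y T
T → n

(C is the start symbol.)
C → y T C'
C' → n
C' → ε
T → n

Left-factoring transforms A → αβ₁ | αβ₂ into A → αA' and A' → β₁ | β₂
(α is the longest common prefix among the alternatives). Repeat until
no nonterminal has two alternatives with a common prefix.

Round 1: C has alternatives sharing prefix 'y T'. Introduce C': C → y T C'
  Add: C' → n
  Add: C' → ε

No remaining common prefixes — done.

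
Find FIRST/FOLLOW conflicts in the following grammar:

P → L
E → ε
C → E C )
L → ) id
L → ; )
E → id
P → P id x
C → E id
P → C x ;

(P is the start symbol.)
Yes. E → id with FOLLOW(E) on { 'id' }

Nullable non-terminals: E.

E: nullable alternative(s) E → ε; FOLLOW(E) = { 'id' }
  E → ε: FIRST \ {ε} = { } — this is the only nullable alternative, skip
  E → id: FIRST \ {ε} = { 'id' } — overlaps FOLLOW(E) on { 'id' }: CONFLICT

C, L, P have no nullable alternative, so no FIRST/FOLLOW check is needed there.

So the grammar has 1 FIRST/FOLLOW conflict (marked CONFLICT above).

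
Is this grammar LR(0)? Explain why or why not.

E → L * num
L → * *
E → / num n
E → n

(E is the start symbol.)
Augment with E' → E and build the canonical LR(0) collection (I0 = CLOSURE({[E' → . E]}), then GOTO on every symbol after a dot until no new states appear). It has 11 states:
  I0: { [E → . / num n], [E → . L * num], [E → . n], [E' → . E], [L → . * *] }  — shift
  I1: { [L → * . *] }  — shift
  I2: { [E → / . num n] }  — shift
  I3: { [E' → E .] }  — accept
  I4: { [E → L . * num] }  — shift
  I5: { [E → n .] }  — reduce
  I6: { [E → L * . num] }  — shift
  I7: { [E → L * num .] }  — reduce
  I8: { [E → / num . n] }  — shift
  I9: { [E → / num n .] }  — reduce
  I10: { [L → * * .] }  — reduce

Every state is either a pure shift/goto state or contains exactly one complete item and nothing to shift — no conflicts. The grammar is LR(0).

Answer: Yes, the grammar is LR(0)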